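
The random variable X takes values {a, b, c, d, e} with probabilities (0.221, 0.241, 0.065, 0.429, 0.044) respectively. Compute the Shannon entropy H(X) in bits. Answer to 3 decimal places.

1.954 bits

H(X) = −Σ p·log₂ p.
  −(0.221)·log₂(0.221) = 0.4813
  −(0.241)·log₂(0.241) = 0.4947
  −(0.065)·log₂(0.065) = 0.2563
  −(0.429)·log₂(0.429) = 0.5238
  −(0.044)·log₂(0.044) = 0.1983
Sum: 0.4813 + 0.4947 + 0.2563 + 0.5238 + 0.1983 = 1.954 bits.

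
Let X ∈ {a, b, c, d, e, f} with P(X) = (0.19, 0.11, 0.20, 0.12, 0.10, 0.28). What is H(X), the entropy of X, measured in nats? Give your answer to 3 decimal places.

1.721 nats

H(X) = −Σ p·ln p.
  −(0.19)·ln(0.19) = 0.3155
  −(0.11)·ln(0.11) = 0.2428
  −(0.20)·ln(0.20) = 0.3219
  −(0.12)·ln(0.12) = 0.2544
  −(0.10)·ln(0.10) = 0.2303
  −(0.28)·ln(0.28) = 0.3564
Sum: 0.3155 + 0.2428 + 0.3219 + 0.2544 + 0.2303 + 0.3564 = 1.721 nats.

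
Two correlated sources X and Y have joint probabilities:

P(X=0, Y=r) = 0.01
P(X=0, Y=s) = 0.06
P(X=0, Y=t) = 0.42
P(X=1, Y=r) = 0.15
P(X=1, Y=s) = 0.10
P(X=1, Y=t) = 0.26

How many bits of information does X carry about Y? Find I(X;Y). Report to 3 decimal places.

Marginals: p(X) = (0.4900, 0.5100), p(Y) = (0.1600, 0.1600, 0.6800).
I(X;Y) = Σ p(x,y)·log₂[p(x,y)/(p(x)p(y))].
  (0,r): 0.01·log₂(0.1276) = -0.0297
  (0,s): 0.06·log₂(0.7653) = -0.0232
  (0,t): 0.42·log₂(1.2605) = 0.1403
  (1,r): 0.15·log₂(1.8382) = 0.1317
  (1,s): 0.10·log₂(1.2255) = 0.0293
  (1,t): 0.26·log₂(0.7497) = -0.1081
Sum = 0.140 bits.

0.140 bits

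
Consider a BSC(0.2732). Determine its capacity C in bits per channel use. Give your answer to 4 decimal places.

0.1540 bits

Binary symmetric channel: C = 1 − h₂(ε) where h₂ is the binary entropy function.
h₂(0.2732) = −0.2732·log₂0.2732 − 0.7268·log₂0.7268 = 0.8460.
C = 1 − 0.8460 = 0.1540 bits per channel use.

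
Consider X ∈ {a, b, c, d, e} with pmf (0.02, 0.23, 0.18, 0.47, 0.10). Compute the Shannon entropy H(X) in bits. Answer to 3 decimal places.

H(X) = −Σ p·log₂ p.
  −(0.02)·log₂(0.02) = 0.1129
  −(0.23)·log₂(0.23) = 0.4877
  −(0.18)·log₂(0.18) = 0.4453
  −(0.47)·log₂(0.47) = 0.5120
  −(0.10)·log₂(0.10) = 0.3322
Sum: 0.1129 + 0.4877 + 0.4453 + 0.5120 + 0.3322 = 1.890 bits.

1.890 bits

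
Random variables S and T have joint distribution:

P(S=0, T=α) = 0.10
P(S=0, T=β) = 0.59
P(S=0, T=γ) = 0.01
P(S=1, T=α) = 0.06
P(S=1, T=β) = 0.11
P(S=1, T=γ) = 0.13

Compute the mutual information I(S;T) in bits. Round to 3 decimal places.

Marginals: p(S) = (0.7000, 0.3000), p(T) = (0.1600, 0.7000, 0.1400).
I(S;T) = Σ p(x,y)·log₂[p(x,y)/(p(x)p(y))].
  (0,α): 0.10·log₂(0.8929) = -0.0163
  (0,β): 0.59·log₂(1.2041) = 0.1581
  (0,γ): 0.01·log₂(0.1020) = -0.0329
  (1,α): 0.06·log₂(1.2500) = 0.0193
  (1,β): 0.11·log₂(0.5238) = -0.1026
  (1,γ): 0.13·log₂(3.0952) = 0.2119
Sum = 0.237 bits.

0.237 bits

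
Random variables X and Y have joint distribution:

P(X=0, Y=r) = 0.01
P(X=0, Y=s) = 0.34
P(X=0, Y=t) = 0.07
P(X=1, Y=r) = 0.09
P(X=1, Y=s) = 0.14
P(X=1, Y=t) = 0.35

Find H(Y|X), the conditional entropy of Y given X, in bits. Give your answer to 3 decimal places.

Marginals: p(X) = (0.4200, 0.5800), p(Y) = (0.1000, 0.4800, 0.4200).
H(Y|X) = Σ p(X) · H(Y|X=·).
  X=0: p=0.4200, H(Y|X=0) = 0.8060
  X=1: p=0.5800, H(Y|X=1) = 1.3518
Weighted sum = 1.123 bits.

1.123 bits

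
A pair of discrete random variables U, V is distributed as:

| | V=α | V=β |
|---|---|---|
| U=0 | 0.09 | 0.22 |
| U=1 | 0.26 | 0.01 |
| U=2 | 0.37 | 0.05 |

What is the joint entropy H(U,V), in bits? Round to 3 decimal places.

2.112 bits

H(U,V) = −Σ p(x,y)·log₂ p(x,y) over all 6 cells.
  cell (0,α): −0.09·log₂0.09 = 0.3127
  cell (0,β): −0.22·log₂0.22 = 0.4806
  cell (1,α): −0.26·log₂0.26 = 0.5053
  cell (1,β): −0.01·log₂0.01 = 0.0664
  cell (2,α): −0.37·log₂0.37 = 0.5307
  cell (2,β): −0.05·log₂0.05 = 0.2161
Sum = 2.112 bits.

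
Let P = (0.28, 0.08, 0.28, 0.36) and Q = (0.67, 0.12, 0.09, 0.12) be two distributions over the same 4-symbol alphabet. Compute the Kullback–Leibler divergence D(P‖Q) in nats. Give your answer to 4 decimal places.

0.4366 nats

D(P‖Q) = Σ p·ln(p/q).
  0.28·ln(0.28/0.67) = -0.24430
  0.08·ln(0.08/0.12) = -0.03244
  0.28·ln(0.28/0.09) = 0.31779
  0.36·ln(0.36/0.12) = 0.39550
D(P‖Q) = 0.4366 nats.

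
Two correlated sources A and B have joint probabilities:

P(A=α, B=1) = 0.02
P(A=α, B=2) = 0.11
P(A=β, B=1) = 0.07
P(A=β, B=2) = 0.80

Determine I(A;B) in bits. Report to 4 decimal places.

Marginals: p(A) = (0.1300, 0.8700), p(B) = (0.0900, 0.9100).
I(A;B) = H(A) + H(B) − H(A,B).
H(A) = 0.5574, H(B) = 0.4365, H(A,B) = 0.9893.
I(A;B) = 0.5574 + 0.4365 − 0.9893 = 0.0046 bits.

0.0046 bits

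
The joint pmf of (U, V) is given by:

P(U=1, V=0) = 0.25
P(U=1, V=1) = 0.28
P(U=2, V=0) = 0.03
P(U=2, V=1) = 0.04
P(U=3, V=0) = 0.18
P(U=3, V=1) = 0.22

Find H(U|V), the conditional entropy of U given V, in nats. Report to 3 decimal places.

Marginals: p(U) = (0.5300, 0.0700, 0.4000), p(V) = (0.4600, 0.5400).
H(U|V) = Σ p(V) · H(U|V=·).
  V=0: p=0.4600, H(U|V=0) = 0.8766
  V=1: p=0.5400, H(U|V=1) = 0.8992
Weighted sum = 0.889 nats.

0.889 nats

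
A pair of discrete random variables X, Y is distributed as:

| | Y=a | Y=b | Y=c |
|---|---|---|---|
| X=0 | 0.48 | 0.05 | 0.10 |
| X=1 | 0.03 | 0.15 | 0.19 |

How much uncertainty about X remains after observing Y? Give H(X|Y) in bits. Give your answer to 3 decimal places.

Marginals: p(X) = (0.6300, 0.3700), p(Y) = (0.5100, 0.2000, 0.2900).
H(X|Y) = Σ p(Y) · H(X|Y=·).
  Y=a: p=0.5100, H(X|Y=a) = 0.3228
  Y=b: p=0.2000, H(X|Y=b) = 0.8113
  Y=c: p=0.2900, H(X|Y=c) = 0.9294
Weighted sum = 0.596 bits.

0.596 bits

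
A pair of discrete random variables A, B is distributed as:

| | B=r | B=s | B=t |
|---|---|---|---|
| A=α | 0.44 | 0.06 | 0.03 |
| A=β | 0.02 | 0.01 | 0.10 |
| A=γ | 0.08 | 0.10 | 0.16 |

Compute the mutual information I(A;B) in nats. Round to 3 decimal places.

0.246 nats

Marginals: p(A) = (0.5300, 0.1300, 0.3400), p(B) = (0.5400, 0.1700, 0.2900).
I(A;B) = Σ p(x,y)·ln[p(x,y)/(p(x)p(y))].
  (α,r): 0.44·ln(1.5374) = 0.1892
  (α,s): 0.06·ln(0.6659) = -0.0244
  (α,t): 0.03·ln(0.1952) = -0.0490
  (β,r): 0.02·ln(0.2849) = -0.0251
  (β,s): 0.01·ln(0.4525) = -0.0079
  (β,t): 0.10·ln(2.6525) = 0.0976
  (γ,r): 0.08·ln(0.4357) = -0.0665
  (γ,s): 0.10·ln(1.7301) = 0.0548
  (γ,t): 0.16·ln(1.6227) = 0.0775
Sum = 0.246 nats.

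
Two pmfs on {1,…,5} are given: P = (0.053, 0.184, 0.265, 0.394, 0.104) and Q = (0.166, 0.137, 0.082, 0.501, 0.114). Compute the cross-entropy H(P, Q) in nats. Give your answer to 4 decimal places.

H(P,Q) = −Σ p·ln q.
  −0.053·ln(0.166) = 0.09518
  −0.184·ln(0.137) = 0.36575
  −0.265·ln(0.082) = 0.66277
  −0.394·ln(0.501) = 0.27231
  −0.104·ln(0.114) = 0.22584
H(P,Q) = 1.6219 nats.

1.6219 nats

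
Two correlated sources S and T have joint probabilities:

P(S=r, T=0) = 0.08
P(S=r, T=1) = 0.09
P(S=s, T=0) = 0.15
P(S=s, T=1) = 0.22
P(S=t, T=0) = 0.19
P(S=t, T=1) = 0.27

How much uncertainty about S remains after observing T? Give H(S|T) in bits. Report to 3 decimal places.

1.479 bits

Marginals: p(S) = (0.1700, 0.3700, 0.4600), p(T) = (0.4200, 0.5800).
H(S|T) = Σ p(T) · H(S|T=·).
  T=0: p=0.4200, H(S|T=0) = 1.5039
  T=1: p=0.5800, H(S|T=1) = 1.4611
Weighted sum = 1.479 bits.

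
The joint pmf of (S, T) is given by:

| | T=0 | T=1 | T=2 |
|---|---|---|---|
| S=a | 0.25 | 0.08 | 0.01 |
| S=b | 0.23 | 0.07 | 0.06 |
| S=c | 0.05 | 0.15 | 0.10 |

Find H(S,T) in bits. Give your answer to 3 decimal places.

H(S,T) = −Σ p(x,y)·log₂ p(x,y) over all 9 cells.
  cell (a,0): −0.25·log₂0.25 = 0.5000
  cell (a,1): −0.08·log₂0.08 = 0.2915
  cell (a,2): −0.01·log₂0.01 = 0.0664
  cell (b,0): −0.23·log₂0.23 = 0.4877
  cell (b,1): −0.07·log₂0.07 = 0.2686
  cell (b,2): −0.06·log₂0.06 = 0.2435
  cell (c,0): −0.05·log₂0.05 = 0.2161
  cell (c,1): −0.15·log₂0.15 = 0.4105
  cell (c,2): −0.10·log₂0.10 = 0.3322
Sum = 2.817 bits.

2.817 bits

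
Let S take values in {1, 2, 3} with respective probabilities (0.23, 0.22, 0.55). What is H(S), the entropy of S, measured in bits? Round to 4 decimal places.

1.4426 bits

H(S) = −Σ p·log₂ p.
  −(0.23)·log₂(0.23) = 0.48767
  −(0.22)·log₂(0.22) = 0.48057
  −(0.55)·log₂(0.55) = 0.47437
Sum: 0.48767 + 0.48057 + 0.47437 = 1.4426 bits.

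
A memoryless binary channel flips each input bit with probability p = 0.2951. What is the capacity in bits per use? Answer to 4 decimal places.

0.1248 bits

Binary symmetric channel: C = 1 − h₂(ε) where h₂ is the binary entropy function.
h₂(0.2951) = −0.2951·log₂0.2951 − 0.7049·log₂0.7049 = 0.8752.
C = 1 − 0.8752 = 0.1248 bits per channel use.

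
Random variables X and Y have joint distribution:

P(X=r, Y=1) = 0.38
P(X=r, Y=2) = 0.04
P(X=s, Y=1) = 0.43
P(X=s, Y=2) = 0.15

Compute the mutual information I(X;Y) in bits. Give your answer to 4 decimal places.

Marginals: p(X) = (0.4200, 0.5800), p(Y) = (0.8100, 0.1900).
I(X;Y) = Σ p(x,y)·log₂[p(x,y)/(p(x)p(y))].
  (r,1): 0.38·log₂(1.1170) = 0.06065
  (r,2): 0.04·log₂(0.5013) = -0.03986
  (s,1): 0.43·log₂(0.9153) = -0.05492
  (s,2): 0.15·log₂(1.3612) = 0.06673
Sum = 0.0326 bits.

0.0326 bits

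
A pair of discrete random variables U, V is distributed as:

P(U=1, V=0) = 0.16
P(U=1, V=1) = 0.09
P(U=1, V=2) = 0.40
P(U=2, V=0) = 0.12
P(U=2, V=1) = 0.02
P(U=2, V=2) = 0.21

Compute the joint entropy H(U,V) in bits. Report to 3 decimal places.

H(U,V) = −Σ p(x,y)·log₂ p(x,y) over all 6 cells.
  cell (1,0): −0.16·log₂0.16 = 0.4230
  cell (1,1): −0.09·log₂0.09 = 0.3127
  cell (1,2): −0.40·log₂0.40 = 0.5288
  cell (2,0): −0.12·log₂0.12 = 0.3671
  cell (2,1): −0.02·log₂0.02 = 0.1129
  cell (2,2): −0.21·log₂0.21 = 0.4728
Sum = 2.217 bits.

2.217 bits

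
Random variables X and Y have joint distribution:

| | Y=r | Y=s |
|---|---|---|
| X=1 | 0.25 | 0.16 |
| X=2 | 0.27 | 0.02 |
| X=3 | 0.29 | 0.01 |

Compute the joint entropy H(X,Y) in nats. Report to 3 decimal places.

1.477 nats

H(X,Y) = −Σ p(x,y)·ln p(x,y) over all 6 cells.
  cell (1,r): −0.25·ln0.25 = 0.3466
  cell (1,s): −0.16·ln0.16 = 0.2932
  cell (2,r): −0.27·ln0.27 = 0.3535
  cell (2,s): −0.02·ln0.02 = 0.0782
  cell (3,r): −0.29·ln0.29 = 0.3590
  cell (3,s): −0.01·ln0.01 = 0.0461
Sum = 1.477 nats.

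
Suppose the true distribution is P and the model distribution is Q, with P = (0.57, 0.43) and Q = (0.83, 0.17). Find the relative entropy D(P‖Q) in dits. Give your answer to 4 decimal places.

0.0803 dits

D(P‖Q) = Σ p·log₁₀(p/q).
  0.57·log₁₀(0.57/0.83) = -0.09303
  0.43·log₁₀(0.43/0.17) = 0.17330
D(P‖Q) = 0.0803 dits.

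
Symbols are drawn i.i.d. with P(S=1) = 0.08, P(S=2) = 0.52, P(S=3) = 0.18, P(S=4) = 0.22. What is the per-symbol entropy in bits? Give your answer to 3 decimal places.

H(S) = −Σ p·log₂ p.
  −(0.08)·log₂(0.08) = 0.2915
  −(0.52)·log₂(0.52) = 0.4906
  −(0.18)·log₂(0.18) = 0.4453
  −(0.22)·log₂(0.22) = 0.4806
Sum: 0.2915 + 0.4906 + 0.4453 + 0.4806 = 1.708 bits.

1.708 bits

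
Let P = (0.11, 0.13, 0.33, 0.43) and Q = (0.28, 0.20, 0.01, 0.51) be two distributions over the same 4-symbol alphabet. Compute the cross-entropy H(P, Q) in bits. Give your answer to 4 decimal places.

H(P,Q) = −Σ p·log₂ q.
  −0.11·log₂(0.28) = 0.20202
  −0.13·log₂(0.20) = 0.30185
  −0.33·log₂(0.01) = 2.19247
  −0.43·log₂(0.51) = 0.41772
H(P,Q) = 3.1141 bits.

3.1141 bits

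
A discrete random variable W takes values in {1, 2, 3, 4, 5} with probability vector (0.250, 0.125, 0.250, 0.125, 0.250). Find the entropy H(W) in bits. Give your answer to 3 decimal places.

2.250 bits

H(W) = −Σ p·log₂ p.
  −(0.250)·log₂(0.250) = 0.5000
  −(0.125)·log₂(0.125) = 0.3750
  −(0.250)·log₂(0.250) = 0.5000
  −(0.125)·log₂(0.125) = 0.3750
  −(0.250)·log₂(0.250) = 0.5000
Sum: 0.5000 + 0.3750 + 0.5000 + 0.3750 + 0.5000 = 2.250 bits.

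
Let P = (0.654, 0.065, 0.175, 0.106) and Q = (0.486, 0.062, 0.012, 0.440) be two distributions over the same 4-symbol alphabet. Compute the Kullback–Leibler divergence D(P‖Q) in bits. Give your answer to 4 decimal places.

0.7435 bits

D(P‖Q) = Σ p·log₂(p/q).
  0.654·log₂(0.654/0.486) = 0.28013
  0.065·log₂(0.065/0.062) = 0.00443
  0.175·log₂(0.175/0.012) = 0.67659
  0.106·log₂(0.106/0.440) = -0.21766
D(P‖Q) = 0.7435 bits.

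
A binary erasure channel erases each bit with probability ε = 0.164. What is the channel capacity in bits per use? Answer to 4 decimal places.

0.8360 bits

Binary erasure channel: capacity C = 1 − ε.
C = 1 − 0.164 = 0.8360 bits per channel use.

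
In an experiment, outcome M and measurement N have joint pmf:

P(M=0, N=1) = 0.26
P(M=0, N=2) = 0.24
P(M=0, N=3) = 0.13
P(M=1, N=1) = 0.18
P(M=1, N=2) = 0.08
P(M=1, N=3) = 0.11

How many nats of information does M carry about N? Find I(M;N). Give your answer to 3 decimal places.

Marginals: p(M) = (0.6300, 0.3700), p(N) = (0.4400, 0.3200, 0.2400).
I(M;N) = Σ p(x,y)·ln[p(x,y)/(p(x)p(y))].
  (0,1): 0.26·ln(0.9380) = -0.0167
  (0,2): 0.24·ln(1.1905) = 0.0418
  (0,3): 0.13·ln(0.8598) = -0.0196
  (1,1): 0.18·ln(1.1057) = 0.0181
  (1,2): 0.08·ln(0.6757) = -0.0314
  (1,3): 0.11·ln(1.2387) = 0.0236
Sum = 0.016 nats.

0.016 nats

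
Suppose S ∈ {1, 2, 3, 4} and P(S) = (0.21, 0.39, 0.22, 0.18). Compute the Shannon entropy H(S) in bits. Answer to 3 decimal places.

1.929 bits

H(S) = −Σ p·log₂ p.
  −(0.21)·log₂(0.21) = 0.4728
  −(0.39)·log₂(0.39) = 0.5298
  −(0.22)·log₂(0.22) = 0.4806
  −(0.18)·log₂(0.18) = 0.4453
Sum: 0.4728 + 0.5298 + 0.4806 + 0.4453 = 1.929 bits.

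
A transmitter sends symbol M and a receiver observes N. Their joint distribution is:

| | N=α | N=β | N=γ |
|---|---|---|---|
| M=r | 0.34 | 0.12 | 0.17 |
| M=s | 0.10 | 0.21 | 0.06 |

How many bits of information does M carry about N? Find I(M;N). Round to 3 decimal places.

0.108 bits

Marginals: p(M) = (0.6300, 0.3700), p(N) = (0.4400, 0.3300, 0.2300).
I(M;N) = H(M) + H(N) − H(M,N).
H(M) = 0.9507, H(N) = 1.5366, H(M,N) = 2.3794.
I(M;N) = 0.9507 + 1.5366 − 2.3794 = 0.108 bits.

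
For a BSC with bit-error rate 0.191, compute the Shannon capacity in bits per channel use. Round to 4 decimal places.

Binary symmetric channel: C = 1 − h₂(ε) where h₂ is the binary entropy function.
h₂(0.191) = −0.191·log₂0.191 − 0.809·log₂0.809 = 0.7036.
C = 1 − 0.7036 = 0.2964 bits per channel use.

0.2964 bits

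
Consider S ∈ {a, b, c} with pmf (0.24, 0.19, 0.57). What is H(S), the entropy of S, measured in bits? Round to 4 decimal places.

1.4116 bits

H(S) = −Σ p·log₂ p.
  −(0.24)·log₂(0.24) = 0.49413
  −(0.19)·log₂(0.19) = 0.45523
  −(0.57)·log₂(0.57) = 0.46225
Sum: 0.49413 + 0.45523 + 0.46225 = 1.4116 bits.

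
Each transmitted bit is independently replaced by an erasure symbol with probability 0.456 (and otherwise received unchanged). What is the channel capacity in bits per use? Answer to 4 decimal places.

0.5440 bits

Binary erasure channel: capacity C = 1 − ε.
C = 1 − 0.456 = 0.5440 bits per channel use.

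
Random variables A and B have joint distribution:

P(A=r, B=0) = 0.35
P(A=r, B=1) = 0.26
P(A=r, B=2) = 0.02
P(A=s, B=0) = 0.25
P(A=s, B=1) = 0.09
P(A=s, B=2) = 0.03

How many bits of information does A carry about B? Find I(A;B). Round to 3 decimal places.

Marginals: p(A) = (0.6300, 0.3700), p(B) = (0.6000, 0.3500, 0.0500).
I(A;B) = Σ p(x,y)·log₂[p(x,y)/(p(x)p(y))].
  (r,0): 0.35·log₂(0.9259) = -0.0389
  (r,1): 0.26·log₂(1.1791) = 0.0618
  (r,2): 0.02·log₂(0.6349) = -0.0131
  (s,0): 0.25·log₂(1.1261) = 0.0428
  (s,1): 0.09·log₂(0.6950) = -0.0472
  (s,2): 0.03·log₂(1.6216) = 0.0209
Sum = 0.026 bits.

0.026 bits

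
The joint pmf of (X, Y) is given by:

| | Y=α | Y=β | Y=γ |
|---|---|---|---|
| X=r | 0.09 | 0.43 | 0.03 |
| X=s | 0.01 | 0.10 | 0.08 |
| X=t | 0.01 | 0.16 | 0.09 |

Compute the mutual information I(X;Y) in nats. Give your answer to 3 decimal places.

Marginals: p(X) = (0.5500, 0.1900, 0.2600), p(Y) = (0.1100, 0.6900, 0.2000).
I(X;Y) = Σ p(x,y)·ln[p(x,y)/(p(x)p(y))].
  (r,α): 0.09·ln(1.4876) = 0.0357
  (r,β): 0.43·ln(1.1331) = 0.0537
  (r,γ): 0.03·ln(0.2727) = -0.0390
  (s,α): 0.01·ln(0.4785) = -0.0074
  (s,β): 0.10·ln(0.7628) = -0.0271
  (s,γ): 0.08·ln(2.1053) = 0.0596
  (t,α): 0.01·ln(0.3497) = -0.0105
  (t,β): 0.16·ln(0.8919) = -0.0183
  (t,γ): 0.09·ln(1.7308) = 0.0494
Sum = 0.096 nats.

0.096 nats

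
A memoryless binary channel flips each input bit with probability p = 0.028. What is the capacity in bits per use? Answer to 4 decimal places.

Binary symmetric channel: C = 1 − h₂(ε) where h₂ is the binary entropy function.
h₂(0.028) = −0.028·log₂0.028 − 0.972·log₂0.972 = 0.1843.
C = 1 − 0.1843 = 0.8157 bits per channel use.

0.8157 bits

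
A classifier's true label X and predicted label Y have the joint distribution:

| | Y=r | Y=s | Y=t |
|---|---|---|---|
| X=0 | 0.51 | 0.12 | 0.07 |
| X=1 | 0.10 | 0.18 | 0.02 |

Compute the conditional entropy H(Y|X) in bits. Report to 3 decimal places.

Marginals: p(X) = (0.7000, 0.3000), p(Y) = (0.6100, 0.3000, 0.0900).
H(Y|X) = Σ p(X) · H(Y|X=·).
  X=0: p=0.7000, H(Y|X=0) = 1.1012
  X=1: p=0.3000, H(Y|X=1) = 1.2310
Weighted sum = 1.140 bits.

1.140 bits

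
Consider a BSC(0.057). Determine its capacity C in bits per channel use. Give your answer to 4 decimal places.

Binary symmetric channel: C = 1 − h₂(ε) where h₂ is the binary entropy function.
h₂(0.057) = −0.057·log₂0.057 − 0.943·log₂0.943 = 0.3154.
C = 1 − 0.3154 = 0.6846 bits per channel use.

0.6846 bits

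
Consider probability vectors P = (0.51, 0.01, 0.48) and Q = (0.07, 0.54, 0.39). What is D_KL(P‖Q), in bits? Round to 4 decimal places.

1.5474 bits

D(P‖Q) = Σ p·log₂(p/q).
  0.51·log₂(0.51/0.07) = 1.46119
  0.01·log₂(0.01/0.54) = -0.05755
  0.48·log₂(0.48/0.39) = 0.14379
D(P‖Q) = 1.5474 bits.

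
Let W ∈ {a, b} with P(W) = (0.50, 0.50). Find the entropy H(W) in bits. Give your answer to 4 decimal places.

H(W) = −Σ p·log₂ p.
  −(0.50)·log₂(0.50) = 0.50000
  −(0.50)·log₂(0.50) = 0.50000
Sum: 0.50000 + 0.50000 = 1.0000 bits.

1.0000 bits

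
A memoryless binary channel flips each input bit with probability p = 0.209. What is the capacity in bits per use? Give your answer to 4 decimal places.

0.2604 bits

Binary symmetric channel: C = 1 − h₂(ε) where h₂ is the binary entropy function.
h₂(0.209) = −0.209·log₂0.209 − 0.791·log₂0.791 = 0.7396.
C = 1 − 0.7396 = 0.2604 bits per channel use.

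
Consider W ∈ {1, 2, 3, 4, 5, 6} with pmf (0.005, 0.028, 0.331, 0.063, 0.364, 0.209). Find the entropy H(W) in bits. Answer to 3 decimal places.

1.965 bits

H(W) = −Σ p·log₂ p.
  −(0.005)·log₂(0.005) = 0.0382
  −(0.028)·log₂(0.028) = 0.1444
  −(0.331)·log₂(0.331) = 0.5280
  −(0.063)·log₂(0.063) = 0.2513
  −(0.364)·log₂(0.364) = 0.5307
  −(0.209)·log₂(0.209) = 0.4720
Sum: 0.0382 + 0.1444 + 0.5280 + 0.2513 + 0.5307 + 0.4720 = 1.965 bits.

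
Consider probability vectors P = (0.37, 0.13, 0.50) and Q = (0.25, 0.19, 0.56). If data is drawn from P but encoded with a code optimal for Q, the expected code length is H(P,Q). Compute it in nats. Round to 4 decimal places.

1.0187 nats

H(P,Q) = −Σ p·ln q.
  −0.37·ln(0.25) = 0.51293
  −0.13·ln(0.19) = 0.21590
  −0.50·ln(0.56) = 0.28991
H(P,Q) = 1.0187 nats.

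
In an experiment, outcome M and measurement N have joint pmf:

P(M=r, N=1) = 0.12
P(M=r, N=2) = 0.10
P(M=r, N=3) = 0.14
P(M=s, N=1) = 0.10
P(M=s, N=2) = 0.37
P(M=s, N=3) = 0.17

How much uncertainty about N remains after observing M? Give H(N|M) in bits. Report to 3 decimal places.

1.451 bits

Chain rule: H(N|M) = H(M,N) − H(M).
Marginals: p(M) = (0.3600, 0.6400), p(N) = (0.2200, 0.4700, 0.3100).
H(M,N) = 2.3939 bits; H(M) = 0.9427 bits.
H(N|M) = 2.3939 − 0.9427 = 1.451 bits.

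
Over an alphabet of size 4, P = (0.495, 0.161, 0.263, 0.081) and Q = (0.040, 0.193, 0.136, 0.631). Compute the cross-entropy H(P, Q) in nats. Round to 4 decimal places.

H(P,Q) = −Σ p·ln q.
  −0.495·ln(0.040) = 1.59334
  −0.161·ln(0.193) = 0.26486
  −0.263·ln(0.136) = 0.52471
  −0.081·ln(0.631) = 0.03730
H(P,Q) = 2.4202 nats.

2.4202 nats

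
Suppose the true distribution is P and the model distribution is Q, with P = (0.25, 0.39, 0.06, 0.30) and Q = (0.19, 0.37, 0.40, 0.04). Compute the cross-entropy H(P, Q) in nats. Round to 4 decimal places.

H(P,Q) = −Σ p·ln q.
  −0.25·ln(0.19) = 0.41518
  −0.39·ln(0.37) = 0.38776
  −0.06·ln(0.40) = 0.05498
  −0.30·ln(0.04) = 0.96566
H(P,Q) = 1.8236 nats.

1.8236 nats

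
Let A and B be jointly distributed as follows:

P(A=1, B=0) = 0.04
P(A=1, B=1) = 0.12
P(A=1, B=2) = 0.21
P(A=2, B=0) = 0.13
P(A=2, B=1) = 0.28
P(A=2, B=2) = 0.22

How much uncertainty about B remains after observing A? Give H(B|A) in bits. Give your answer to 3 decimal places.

Marginals: p(A) = (0.3700, 0.6300), p(B) = (0.1700, 0.4000, 0.4300).
H(B|A) = Σ p(A) · H(B|A=·).
  A=1: p=0.3700, H(B|A=1) = 1.3376
  A=2: p=0.6300, H(B|A=2) = 1.5198
Weighted sum = 1.452 bits.

1.452 bits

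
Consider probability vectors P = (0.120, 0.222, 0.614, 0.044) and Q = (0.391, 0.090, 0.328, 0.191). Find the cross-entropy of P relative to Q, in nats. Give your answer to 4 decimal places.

H(P,Q) = −Σ p·ln q.
  −0.120·ln(0.391) = 0.11269
  −0.222·ln(0.090) = 0.53456
  −0.614·ln(0.328) = 0.68445
  −0.044·ln(0.191) = 0.07284
H(P,Q) = 1.4045 nats.

1.4045 nats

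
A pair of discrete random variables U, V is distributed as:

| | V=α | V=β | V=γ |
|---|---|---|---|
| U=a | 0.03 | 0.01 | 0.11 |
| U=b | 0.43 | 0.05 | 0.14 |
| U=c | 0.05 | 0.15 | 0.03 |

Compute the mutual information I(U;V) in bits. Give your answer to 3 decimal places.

Marginals: p(U) = (0.1500, 0.6200, 0.2300), p(V) = (0.5100, 0.2100, 0.2800).
I(U;V) = Σ p(x,y)·log₂[p(x,y)/(p(x)p(y))].
  (a,α): 0.03·log₂(0.3922) = -0.0405
  (a,β): 0.01·log₂(0.3175) = -0.0166
  (a,γ): 0.11·log₂(2.6190) = 0.1528
  (b,α): 0.43·log₂(1.3599) = 0.1907
  (b,β): 0.05·log₂(0.3840) = -0.0690
  (b,γ): 0.14·log₂(0.8065) = -0.0434
  (c,α): 0.05·log₂(0.4263) = -0.0615
  (c,β): 0.15·log₂(3.1056) = 0.2452
  (c,γ): 0.03·log₂(0.4658) = -0.0331
Sum = 0.325 bits.

0.325 bits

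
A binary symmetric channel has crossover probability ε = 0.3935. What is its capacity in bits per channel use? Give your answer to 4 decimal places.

0.0330 bits

Binary symmetric channel: C = 1 − h₂(ε) where h₂ is the binary entropy function.
h₂(0.3935) = −0.3935·log₂0.3935 − 0.6065·log₂0.6065 = 0.9670.
C = 1 − 0.9670 = 0.0330 bits per channel use.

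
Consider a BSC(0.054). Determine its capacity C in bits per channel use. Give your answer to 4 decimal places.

0.6968 bits

Binary symmetric channel: C = 1 − h₂(ε) where h₂ is the binary entropy function.
h₂(0.054) = −0.054·log₂0.054 − 0.946·log₂0.946 = 0.3032.
C = 1 − 0.3032 = 0.6968 bits per channel use.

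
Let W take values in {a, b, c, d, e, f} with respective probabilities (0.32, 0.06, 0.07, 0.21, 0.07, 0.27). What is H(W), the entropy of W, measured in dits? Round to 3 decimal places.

0.689 dits

H(W) = −Σ p·log₁₀ p.
  −(0.32)·log₁₀(0.32) = 0.1584
  −(0.06)·log₁₀(0.06) = 0.0733
  −(0.07)·log₁₀(0.07) = 0.0808
  −(0.21)·log₁₀(0.21) = 0.1423
  −(0.07)·log₁₀(0.07) = 0.0808
  −(0.27)·log₁₀(0.27) = 0.1535
Sum: 0.1584 + 0.0733 + 0.0808 + 0.1423 + 0.0808 + 0.1535 = 0.689 dits.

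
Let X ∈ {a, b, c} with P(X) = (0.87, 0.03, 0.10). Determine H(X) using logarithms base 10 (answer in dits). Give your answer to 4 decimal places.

H(X) = −Σ p·log₁₀ p.
  −(0.87)·log₁₀(0.87) = 0.05262
  −(0.03)·log₁₀(0.03) = 0.04569
  −(0.10)·log₁₀(0.10) = 0.10000
Sum: 0.05262 + 0.04569 + 0.10000 = 0.1983 dits.

0.1983 dits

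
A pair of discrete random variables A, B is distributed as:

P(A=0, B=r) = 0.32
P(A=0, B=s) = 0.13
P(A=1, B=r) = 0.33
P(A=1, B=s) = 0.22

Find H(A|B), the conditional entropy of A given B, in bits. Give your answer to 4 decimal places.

Marginals: p(A) = (0.4500, 0.5500), p(B) = (0.6500, 0.3500).
H(A|B) = Σ p(B) · H(A|B=·).
  B=r: p=0.6500, H(A|B=r) = 0.9998
  B=s: p=0.3500, H(A|B=s) = 0.9518
Weighted sum = 0.9830 bits.

0.9830 bits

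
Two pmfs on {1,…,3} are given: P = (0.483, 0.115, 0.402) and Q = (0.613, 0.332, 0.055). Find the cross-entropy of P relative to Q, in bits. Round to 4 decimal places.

H(P,Q) = −Σ p·log₂ q.
  −0.483·log₂(0.613) = 0.34102
  −0.115·log₂(0.332) = 0.18294
  −0.402·log₂(0.055) = 1.68214
H(P,Q) = 2.2061 bits.

2.2061 bits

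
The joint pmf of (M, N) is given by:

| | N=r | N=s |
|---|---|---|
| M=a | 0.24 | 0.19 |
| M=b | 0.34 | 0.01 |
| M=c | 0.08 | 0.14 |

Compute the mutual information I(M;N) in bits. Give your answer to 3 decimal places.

Marginals: p(M) = (0.4300, 0.3500, 0.2200), p(N) = (0.6600, 0.3400).
I(M;N) = H(M) + H(N) − H(M,N).
H(M) = 1.5342, H(N) = 0.9248, H(M,N) = 2.2336.
I(M;N) = 1.5342 + 0.9248 − 2.2336 = 0.225 bits.

0.225 bits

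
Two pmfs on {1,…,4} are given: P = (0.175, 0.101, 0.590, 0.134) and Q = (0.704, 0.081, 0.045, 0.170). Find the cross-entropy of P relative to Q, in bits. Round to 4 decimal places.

H(P,Q) = −Σ p·log₂ q.
  −0.175·log₂(0.704) = 0.08861
  −0.101·log₂(0.081) = 0.36622
  −0.590·log₂(0.045) = 2.63962
  −0.134·log₂(0.170) = 0.34256
H(P,Q) = 3.4370 bits.

3.4370 bits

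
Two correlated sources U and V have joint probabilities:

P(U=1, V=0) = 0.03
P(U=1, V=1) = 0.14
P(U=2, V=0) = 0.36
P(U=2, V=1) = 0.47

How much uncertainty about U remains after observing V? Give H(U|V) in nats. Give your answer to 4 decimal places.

Marginals: p(U) = (0.1700, 0.8300), p(V) = (0.3900, 0.6100).
H(U|V) = Σ p(V) · H(U|V=·).
  V=0: p=0.3900, H(U|V=0) = 0.2712
  V=1: p=0.6100, H(U|V=1) = 0.5387
Weighted sum = 0.4344 nats.

0.4344 nats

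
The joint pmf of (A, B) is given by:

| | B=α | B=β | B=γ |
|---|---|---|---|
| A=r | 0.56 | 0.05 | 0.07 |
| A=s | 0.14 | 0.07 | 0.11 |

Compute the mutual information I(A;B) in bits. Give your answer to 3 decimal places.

0.108 bits

Marginals: p(A) = (0.6800, 0.3200), p(B) = (0.7000, 0.1200, 0.1800).
I(A;B) = H(A) + H(B) − H(A,B).
H(A) = 0.9044, H(B) = 1.1726, H(A,B) = 1.9690.
I(A;B) = 0.9044 + 1.1726 − 1.9690 = 0.108 bits.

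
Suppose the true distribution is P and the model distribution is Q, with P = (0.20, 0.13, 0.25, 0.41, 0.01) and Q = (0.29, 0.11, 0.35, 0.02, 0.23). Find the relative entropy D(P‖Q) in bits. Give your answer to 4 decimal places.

1.5441 bits

D(P‖Q) = Σ p·log₂(p/q).
  0.20·log₂(0.20/0.29) = -0.10721
  0.13·log₂(0.13/0.11) = 0.03133
  0.25·log₂(0.25/0.35) = -0.12136
  0.41·log₂(0.41/0.02) = 1.78660
  0.01·log₂(0.01/0.23) = -0.04524
D(P‖Q) = 1.5441 bits.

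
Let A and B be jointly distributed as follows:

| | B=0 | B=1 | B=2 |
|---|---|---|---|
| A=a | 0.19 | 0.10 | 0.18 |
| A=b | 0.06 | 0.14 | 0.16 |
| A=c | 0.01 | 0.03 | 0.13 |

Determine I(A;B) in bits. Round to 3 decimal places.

Marginals: p(A) = (0.4700, 0.3600, 0.1700), p(B) = (0.2600, 0.2700, 0.4700).
I(A;B) = H(A) + H(B) − H(A,B).
H(A) = 1.4772, H(B) = 1.5273, H(A,B) = 2.8972.
I(A;B) = 1.4772 + 1.5273 − 2.8972 = 0.107 bits.

0.107 bits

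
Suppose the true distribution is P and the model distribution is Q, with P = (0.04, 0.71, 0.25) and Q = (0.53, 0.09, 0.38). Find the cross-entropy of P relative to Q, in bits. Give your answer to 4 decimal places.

H(P,Q) = −Σ p·log₂ q.
  −0.04·log₂(0.53) = 0.03664
  −0.71·log₂(0.09) = 2.46649
  −0.25·log₂(0.38) = 0.34898
H(P,Q) = 2.8521 bits.

2.8521 bits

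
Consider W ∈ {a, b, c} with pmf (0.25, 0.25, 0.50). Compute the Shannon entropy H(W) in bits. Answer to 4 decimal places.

1.5000 bits

H(W) = −Σ p·log₂ p.
  −(0.25)·log₂(0.25) = 0.50000
  −(0.25)·log₂(0.25) = 0.50000
  −(0.50)·log₂(0.50) = 0.50000
Sum: 0.50000 + 0.50000 + 0.50000 = 1.5000 bits.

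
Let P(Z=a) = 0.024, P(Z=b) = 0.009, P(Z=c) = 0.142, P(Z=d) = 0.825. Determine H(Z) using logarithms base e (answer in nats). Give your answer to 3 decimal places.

H(Z) = −Σ p·ln p.
  −(0.024)·ln(0.024) = 0.0895
  −(0.009)·ln(0.009) = 0.0424
  −(0.142)·ln(0.142) = 0.2772
  −(0.825)·ln(0.825) = 0.1587
Sum: 0.0895 + 0.0424 + 0.2772 + 0.1587 = 0.568 nats.

0.568 nats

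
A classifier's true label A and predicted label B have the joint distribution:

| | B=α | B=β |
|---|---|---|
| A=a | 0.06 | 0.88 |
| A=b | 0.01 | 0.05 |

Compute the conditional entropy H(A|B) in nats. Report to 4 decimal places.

Chain rule: H(A|B) = H(A,B) − H(B).
Marginals: p(A) = (0.9400, 0.0600), p(B) = (0.0700, 0.9300).
H(A,B) = 0.4771 nats; H(B) = 0.2536 nats.
H(A|B) = 0.4771 − 0.2536 = 0.2235 nats.

0.2235 nats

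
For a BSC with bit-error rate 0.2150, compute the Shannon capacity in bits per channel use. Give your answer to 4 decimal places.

Binary symmetric channel: C = 1 − h₂(ε) where h₂ is the binary entropy function.
h₂(0.2150) = −0.2150·log₂0.2150 − 0.7850·log₂0.7850 = 0.7509.
C = 1 − 0.7509 = 0.2491 bits per channel use.

0.2491 bits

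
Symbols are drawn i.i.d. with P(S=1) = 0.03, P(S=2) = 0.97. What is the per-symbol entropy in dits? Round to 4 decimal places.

0.0585 dits

H(S) = −Σ p·log₁₀ p.
  −(0.03)·log₁₀(0.03) = 0.04569
  −(0.97)·log₁₀(0.97) = 0.01283
Sum: 0.04569 + 0.01283 = 0.0585 dits.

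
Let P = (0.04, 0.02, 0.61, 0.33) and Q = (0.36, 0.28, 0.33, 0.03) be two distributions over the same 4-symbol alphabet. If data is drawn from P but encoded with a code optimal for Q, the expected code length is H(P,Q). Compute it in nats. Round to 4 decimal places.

1.8998 nats

H(P,Q) = −Σ p·ln q.
  −0.04·ln(0.36) = 0.04087
  −0.02·ln(0.28) = 0.02546
  −0.61·ln(0.33) = 0.67628
  −0.33·ln(0.03) = 1.15716
H(P,Q) = 1.8998 nats.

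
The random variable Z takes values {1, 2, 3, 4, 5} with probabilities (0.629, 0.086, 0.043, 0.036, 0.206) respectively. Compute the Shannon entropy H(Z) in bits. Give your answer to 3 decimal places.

1.562 bits

H(Z) = −Σ p·log₂ p.
  −(0.629)·log₂(0.629) = 0.4207
  −(0.086)·log₂(0.086) = 0.3044
  −(0.043)·log₂(0.043) = 0.1952
  −(0.036)·log₂(0.036) = 0.1727
  −(0.206)·log₂(0.206) = 0.4695
Sum: 0.4207 + 0.3044 + 0.1952 + 0.1727 + 0.4695 = 1.562 bits.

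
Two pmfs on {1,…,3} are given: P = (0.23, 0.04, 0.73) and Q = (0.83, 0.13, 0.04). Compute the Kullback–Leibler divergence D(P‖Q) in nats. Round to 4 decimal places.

1.7777 nats

D(P‖Q) = Σ p·ln(p/q).
  0.23·ln(0.23/0.83) = -0.29517
  0.04·ln(0.04/0.13) = -0.04715
  0.73·ln(0.73/0.04) = 2.12004
D(P‖Q) = 1.7777 nats.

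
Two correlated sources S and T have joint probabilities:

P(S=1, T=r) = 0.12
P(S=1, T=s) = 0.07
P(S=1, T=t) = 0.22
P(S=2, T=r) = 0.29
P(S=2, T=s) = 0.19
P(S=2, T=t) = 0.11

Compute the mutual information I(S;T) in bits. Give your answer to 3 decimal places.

Marginals: p(S) = (0.4100, 0.5900), p(T) = (0.4100, 0.2600, 0.3300).
I(S;T) = Σ p(x,y)·log₂[p(x,y)/(p(x)p(y))].
  (1,r): 0.12·log₂(0.7139) = -0.0584
  (1,s): 0.07·log₂(0.6567) = -0.0425
  (1,t): 0.22·log₂(1.6260) = 0.1543
  (2,r): 0.29·log₂(1.1988) = 0.0759
  (2,s): 0.19·log₂(1.2386) = 0.0587
  (2,t): 0.11·log₂(0.5650) = -0.0906
Sum = 0.097 bits.

0.097 bits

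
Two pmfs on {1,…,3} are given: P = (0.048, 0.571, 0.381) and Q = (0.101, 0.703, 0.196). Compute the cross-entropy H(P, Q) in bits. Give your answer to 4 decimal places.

1.3448 bits

H(P,Q) = −Σ p·log₂ q.
  −0.048·log₂(0.101) = 0.15876
  −0.571·log₂(0.703) = 0.29030
  −0.381·log₂(0.196) = 0.89576
H(P,Q) = 1.3448 bits.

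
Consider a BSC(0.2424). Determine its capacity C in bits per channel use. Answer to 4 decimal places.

Binary symmetric channel: C = 1 − h₂(ε) where h₂ is the binary entropy function.
h₂(0.2424) = −0.2424·log₂0.2424 − 0.7576·log₂0.7576 = 0.7990.
C = 1 − 0.7990 = 0.2010 bits per channel use.

0.2010 bits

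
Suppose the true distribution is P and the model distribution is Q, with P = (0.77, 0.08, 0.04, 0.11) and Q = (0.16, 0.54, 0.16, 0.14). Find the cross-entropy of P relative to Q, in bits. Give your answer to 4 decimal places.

H(P,Q) = −Σ p·log₂ q.
  −0.77·log₂(0.16) = 2.03577
  −0.08·log₂(0.54) = 0.07112
  −0.04·log₂(0.16) = 0.10575
  −0.11·log₂(0.14) = 0.31202
H(P,Q) = 2.5247 bits.

2.5247 bits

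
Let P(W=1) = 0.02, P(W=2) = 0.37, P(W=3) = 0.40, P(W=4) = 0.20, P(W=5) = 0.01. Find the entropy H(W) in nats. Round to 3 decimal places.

H(W) = −Σ p·ln p.
  −(0.02)·ln(0.02) = 0.0782
  −(0.37)·ln(0.37) = 0.3679
  −(0.40)·ln(0.40) = 0.3665
  −(0.20)·ln(0.20) = 0.3219
  −(0.01)·ln(0.01) = 0.0461
Sum: 0.0782 + 0.3679 + 0.3665 + 0.3219 + 0.0461 = 1.181 nats.

1.181 nats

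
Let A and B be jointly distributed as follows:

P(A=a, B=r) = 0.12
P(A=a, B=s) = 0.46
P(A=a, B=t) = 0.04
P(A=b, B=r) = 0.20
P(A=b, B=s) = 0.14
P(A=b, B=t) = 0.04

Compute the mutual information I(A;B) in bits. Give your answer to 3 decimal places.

0.102 bits

Marginals: p(A) = (0.6200, 0.3800), p(B) = (0.3200, 0.6000, 0.0800).
I(A;B) = H(A) + H(B) − H(A,B).
H(A) = 0.9580, H(B) = 1.2597, H(A,B) = 2.1154.
I(A;B) = 0.9580 + 1.2597 − 2.1154 = 0.102 bits.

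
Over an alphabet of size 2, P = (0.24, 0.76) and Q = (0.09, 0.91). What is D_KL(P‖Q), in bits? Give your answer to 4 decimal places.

0.1421 bits

D(P‖Q) = Σ p·log₂(p/q).
  0.24·log₂(0.24/0.09) = 0.33961
  0.76·log₂(0.76/0.91) = -0.19750
D(P‖Q) = 0.1421 bits.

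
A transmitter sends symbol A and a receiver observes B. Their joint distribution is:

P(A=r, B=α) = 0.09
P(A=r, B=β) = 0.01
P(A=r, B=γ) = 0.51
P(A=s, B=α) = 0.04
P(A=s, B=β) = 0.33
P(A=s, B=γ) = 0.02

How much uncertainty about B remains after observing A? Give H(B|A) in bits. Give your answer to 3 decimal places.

0.736 bits

Chain rule: H(B|A) = H(A,B) − H(A).
Marginals: p(A) = (0.6100, 0.3900), p(B) = (0.1300, 0.3400, 0.5300).
H(A,B) = 1.7010 bits; H(A) = 0.9648 bits.
H(B|A) = 1.7010 − 0.9648 = 0.736 bits.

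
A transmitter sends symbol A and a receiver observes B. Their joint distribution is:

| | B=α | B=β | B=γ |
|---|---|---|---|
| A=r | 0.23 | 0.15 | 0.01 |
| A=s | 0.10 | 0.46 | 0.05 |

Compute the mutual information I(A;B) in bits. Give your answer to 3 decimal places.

0.143 bits

Marginals: p(A) = (0.3900, 0.6100), p(B) = (0.3300, 0.6100, 0.0600).
I(A;B) = Σ p(x,y)·log₂[p(x,y)/(p(x)p(y))].
  (r,α): 0.23·log₂(1.7871) = 0.1927
  (r,β): 0.15·log₂(0.6305) = -0.0998
  (r,γ): 0.01·log₂(0.4274) = -0.0123
  (s,α): 0.10·log₂(0.4968) = -0.1009
  (s,β): 0.46·log₂(1.2362) = 0.1407
  (s,γ): 0.05·log₂(1.3661) = 0.0225
Sum = 0.143 bits.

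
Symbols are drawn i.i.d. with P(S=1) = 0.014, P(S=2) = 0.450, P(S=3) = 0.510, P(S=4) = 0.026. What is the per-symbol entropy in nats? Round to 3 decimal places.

H(S) = −Σ p·ln p.
  −(0.014)·ln(0.014) = 0.0598
  −(0.450)·ln(0.450) = 0.3593
  −(0.510)·ln(0.510) = 0.3434
  −(0.026)·ln(0.026) = 0.0949
Sum: 0.0598 + 0.3593 + 0.3434 + 0.0949 = 0.857 nats.

0.857 nats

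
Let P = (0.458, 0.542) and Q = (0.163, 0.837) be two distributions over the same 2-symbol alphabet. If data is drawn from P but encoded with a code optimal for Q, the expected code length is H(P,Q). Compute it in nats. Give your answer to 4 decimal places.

H(P,Q) = −Σ p·ln q.
  −0.458·ln(0.163) = 0.83081
  −0.542·ln(0.837) = 0.09644
H(P,Q) = 0.9273 nats.

0.9273 nats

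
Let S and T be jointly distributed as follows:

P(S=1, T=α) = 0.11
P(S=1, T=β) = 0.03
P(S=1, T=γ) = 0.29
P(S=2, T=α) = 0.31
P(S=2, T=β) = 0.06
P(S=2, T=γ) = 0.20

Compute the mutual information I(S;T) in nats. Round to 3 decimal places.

Marginals: p(S) = (0.4300, 0.5700), p(T) = (0.4200, 0.0900, 0.4900).
I(S;T) = Σ p(x,y)·ln[p(x,y)/(p(x)p(y))].
  (1,α): 0.11·ln(0.6091) = -0.0545
  (1,β): 0.03·ln(0.7752) = -0.0076
  (1,γ): 0.29·ln(1.3764) = 0.0926
  (2,α): 0.31·ln(1.2949) = 0.0801
  (2,β): 0.06·ln(1.1696) = 0.0094
  (2,γ): 0.20·ln(0.7161) = -0.0668
Sum = 0.053 nats.

0.053 nats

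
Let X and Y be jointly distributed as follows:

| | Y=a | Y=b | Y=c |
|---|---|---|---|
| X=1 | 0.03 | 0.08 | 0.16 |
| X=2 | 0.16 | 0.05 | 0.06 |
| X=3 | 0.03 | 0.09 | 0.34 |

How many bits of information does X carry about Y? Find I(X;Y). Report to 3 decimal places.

Marginals: p(X) = (0.2700, 0.2700, 0.4600), p(Y) = (0.2200, 0.2200, 0.5600).
I(X;Y) = Σ p(x,y)·log₂[p(x,y)/(p(x)p(y))].
  (1,a): 0.03·log₂(0.5051) = -0.0296
  (1,b): 0.08·log₂(1.3468) = 0.0344
  (1,c): 0.16·log₂(1.0582) = 0.0131
  (2,a): 0.16·log₂(2.6936) = 0.2287
  (2,b): 0.05·log₂(0.8418) = -0.0124
  (2,c): 0.06·log₂(0.3968) = -0.0800
  (3,a): 0.03·log₂(0.2964) = -0.0526
  (3,b): 0.09·log₂(0.8893) = -0.0152
  (3,c): 0.34·log₂(1.3199) = 0.1361
Sum = 0.222 bits.

0.222 bits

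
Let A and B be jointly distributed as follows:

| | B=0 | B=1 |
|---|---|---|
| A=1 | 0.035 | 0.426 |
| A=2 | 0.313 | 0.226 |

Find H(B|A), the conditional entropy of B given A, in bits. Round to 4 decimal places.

0.7075 bits

Chain rule: H(B|A) = H(A,B) − H(A).
Marginals: p(A) = (0.4610, 0.5390), p(B) = (0.3480, 0.6520).
H(A,B) = 1.7031 bits; H(A) = 0.9956 bits.
H(B|A) = 1.7031 − 0.9956 = 0.7075 bits.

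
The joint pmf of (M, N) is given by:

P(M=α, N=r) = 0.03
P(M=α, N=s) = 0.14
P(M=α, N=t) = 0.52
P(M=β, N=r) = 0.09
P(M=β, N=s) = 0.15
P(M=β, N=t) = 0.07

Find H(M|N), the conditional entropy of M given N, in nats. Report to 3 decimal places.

0.483 nats

Chain rule: H(M|N) = H(M,N) − H(N).
Marginals: p(M) = (0.6900, 0.3100), p(N) = (0.1200, 0.2900, 0.5900).
H(M,N) = 1.4079 nats; H(N) = 0.9247 nats.
H(M|N) = 1.4079 − 0.9247 = 0.483 nats.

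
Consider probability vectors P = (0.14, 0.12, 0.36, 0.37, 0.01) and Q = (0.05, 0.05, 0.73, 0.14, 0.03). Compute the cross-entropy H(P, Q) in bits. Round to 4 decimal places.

2.3872 bits

H(P,Q) = −Σ p·log₂ q.
  −0.14·log₂(0.05) = 0.60507
  −0.12·log₂(0.05) = 0.51863
  −0.36·log₂(0.73) = 0.16345
  −0.37·log₂(0.14) = 1.04951
  −0.01·log₂(0.03) = 0.05059
H(P,Q) = 2.3872 bits.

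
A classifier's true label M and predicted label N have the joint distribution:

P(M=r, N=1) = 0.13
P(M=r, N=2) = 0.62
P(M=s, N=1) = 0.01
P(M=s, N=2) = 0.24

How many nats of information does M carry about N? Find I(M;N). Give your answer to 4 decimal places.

0.0171 nats

Marginals: p(M) = (0.7500, 0.2500), p(N) = (0.1400, 0.8600).
I(M;N) = Σ p(x,y)·ln[p(x,y)/(p(x)p(y))].
  (r,1): 0.13·ln(1.2381) = 0.02776
  (r,2): 0.62·ln(0.9612) = -0.02451
  (s,1): 0.01·ln(0.2857) = -0.01253
  (s,2): 0.24·ln(1.1163) = 0.02640
Sum = 0.0171 nats.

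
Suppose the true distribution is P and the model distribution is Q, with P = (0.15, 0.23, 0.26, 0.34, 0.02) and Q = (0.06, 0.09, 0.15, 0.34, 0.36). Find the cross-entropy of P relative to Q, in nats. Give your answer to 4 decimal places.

1.8563 nats

H(P,Q) = −Σ p·ln q.
  −0.15·ln(0.06) = 0.42201
  −0.23·ln(0.09) = 0.55383
  −0.26·ln(0.15) = 0.49325
  −0.34·ln(0.34) = 0.36680
  −0.02·ln(0.36) = 0.02043
H(P,Q) = 1.8563 nats.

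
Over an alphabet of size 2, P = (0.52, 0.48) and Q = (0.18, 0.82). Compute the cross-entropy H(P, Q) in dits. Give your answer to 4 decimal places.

H(P,Q) = −Σ p·log₁₀ q.
  −0.52·log₁₀(0.18) = 0.38726
  −0.48·log₁₀(0.82) = 0.04137
H(P,Q) = 0.4286 dits.

0.4286 dits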